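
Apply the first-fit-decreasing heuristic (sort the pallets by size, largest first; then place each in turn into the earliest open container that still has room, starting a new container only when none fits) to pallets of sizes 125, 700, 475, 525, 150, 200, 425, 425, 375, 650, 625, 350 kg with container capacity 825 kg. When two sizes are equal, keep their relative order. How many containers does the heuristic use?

7

Sorted descending: 700, 650, 625, 525, 475, 425, 425, 375, 350, 200, 150, 125.
  700 → container 1 (new)  [load 700/825]
  650 → container 2 (new)  [load 650/825]
  625 → container 3 (new)  [load 625/825]
  525 → container 4 (new)  [load 525/825]
  475 → container 5 (new)  [load 475/825]
  425 → container 6 (new)  [load 425/825]
  425 → container 7 (new)  [load 425/825]
  375 → container 6  [load 800/825]
  350 → container 5  [load 825/825]
  200 → container 3  [load 825/825]
  150 → container 2  [load 800/825]
  125 → container 1  [load 825/825]
7 containers opened.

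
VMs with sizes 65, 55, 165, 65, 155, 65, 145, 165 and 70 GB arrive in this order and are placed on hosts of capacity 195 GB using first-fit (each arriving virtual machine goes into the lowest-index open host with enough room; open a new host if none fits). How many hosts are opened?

6

  65 → host 1 (new)  [load 65/195]
  55 → host 1  [load 120/195]
  165 → host 2 (new)  [load 165/195]
  65 → host 1  [load 185/195]
  155 → host 3 (new)  [load 155/195]
  65 → host 4 (new)  [load 65/195]
  145 → host 5 (new)  [load 145/195]
  165 → host 6 (new)  [load 165/195]
  70 → host 4  [load 135/195]
6 hosts opened.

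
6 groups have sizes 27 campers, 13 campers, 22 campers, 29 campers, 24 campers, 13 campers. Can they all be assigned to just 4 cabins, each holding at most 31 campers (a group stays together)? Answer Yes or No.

No

Total = 128 campers; ⌈128/31⌉ = 5.
At least 5 cabins are required, but only 4 are allowed.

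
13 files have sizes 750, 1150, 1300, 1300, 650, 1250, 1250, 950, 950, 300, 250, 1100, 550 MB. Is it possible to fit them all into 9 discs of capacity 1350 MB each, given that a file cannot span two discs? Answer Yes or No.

No

Total = 11750 MB; ⌈11750/1350⌉ = 9.
The bound of 9 does not rule out 9, but exhaustive search shows no assignment into 9 discs of capacity 1350 MB exists — the minimum is 10.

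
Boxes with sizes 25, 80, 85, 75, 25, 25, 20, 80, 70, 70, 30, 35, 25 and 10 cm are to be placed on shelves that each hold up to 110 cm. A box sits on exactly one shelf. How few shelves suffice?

Total = 85 + 80 + 80 + 75 + 70 + 70 + 35 + 30 + 25 + 25 + 25 + 25 + 20 + 10 = 655 cm.
Lower bound: ⌈655/110⌉ = 6 shelves.
A packing using 7 shelves:
  shelf 1: 85 + 25 = 110
  shelf 2: 80 + 30 = 110
  shelf 3: 80 + 25 = 105
  shelf 4: 75 + 35 = 110
  shelf 5: 70 + 25 + 10 = 105
  shelf 6: 70 + 25 = 95
  shelf 7: 20 = 20
No arrangement into 6 shelves stays within capacity, so 7 is optimal.

7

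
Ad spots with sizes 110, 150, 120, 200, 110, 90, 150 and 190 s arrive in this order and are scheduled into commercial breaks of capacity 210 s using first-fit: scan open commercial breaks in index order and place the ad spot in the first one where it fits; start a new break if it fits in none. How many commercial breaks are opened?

  110 → break 1 (new)  [load 110/210]
  150 → break 2 (new)  [load 150/210]
  120 → break 3 (new)  [load 120/210]
  200 → break 4 (new)  [load 200/210]
  110 → break 5 (new)  [load 110/210]
  90 → break 1  [load 200/210]
  150 → break 6 (new)  [load 150/210]
  190 → break 7 (new)  [load 190/210]
7 commercial breaks opened.

7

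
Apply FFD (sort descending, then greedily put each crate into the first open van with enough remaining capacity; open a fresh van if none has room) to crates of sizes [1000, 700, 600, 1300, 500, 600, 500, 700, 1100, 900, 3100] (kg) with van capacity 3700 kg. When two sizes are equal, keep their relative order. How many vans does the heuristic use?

4

Sorted descending: 3100, 1300, 1100, 1000, 900, 700, 700, 600, 600, 500, 500.
  3100 → van 1 (new)  [load 3100/3700]
  1300 → van 2 (new)  [load 1300/3700]
  1100 → van 2  [load 2400/3700]
  1000 → van 2  [load 3400/3700]
  900 → van 3 (new)  [load 900/3700]
  700 → van 3  [load 1600/3700]
  700 → van 3  [load 2300/3700]
  600 → van 1  [load 3700/3700]
  600 → van 3  [load 2900/3700]
  500 → van 3  [load 3400/3700]
  500 → van 4 (new)  [load 500/3700]
4 vans opened.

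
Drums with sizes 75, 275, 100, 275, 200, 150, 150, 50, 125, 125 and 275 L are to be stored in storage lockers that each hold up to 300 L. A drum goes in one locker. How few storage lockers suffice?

7

Total = 275 + 275 + 275 + 200 + 150 + 150 + 125 + 125 + 100 + 75 + 50 = 1800 L.
Lower bound: ⌈1800/300⌉ = 6 storage lockers.
A packing using 7 storage lockers:
  locker 1: 275 = 275
  locker 2: 275 = 275
  locker 3: 275 = 275
  locker 4: 200 + 100 = 300
  locker 5: 150 + 150 = 300
  locker 6: 125 + 125 + 50 = 300
  locker 7: 75 = 75
No arrangement into 6 storage lockers stays within capacity, so 7 is optimal.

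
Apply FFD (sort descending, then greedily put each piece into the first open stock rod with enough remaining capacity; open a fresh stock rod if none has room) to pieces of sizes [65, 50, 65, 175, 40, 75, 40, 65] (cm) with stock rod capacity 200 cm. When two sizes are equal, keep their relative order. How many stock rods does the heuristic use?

4

Sorted descending: 175, 75, 65, 65, 65, 50, 40, 40.
  175 → stock rod 1 (new)  [load 175/200]
  75 → stock rod 2 (new)  [load 75/200]
  65 → stock rod 2  [load 140/200]
  65 → stock rod 3 (new)  [load 65/200]
  65 → stock rod 3  [load 130/200]
  50 → stock rod 2  [load 190/200]
  40 → stock rod 3  [load 170/200]
  40 → stock rod 4 (new)  [load 40/200]
4 stock rods opened.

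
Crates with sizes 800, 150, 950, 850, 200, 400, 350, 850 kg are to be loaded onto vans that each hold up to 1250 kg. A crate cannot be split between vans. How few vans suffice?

Total = 950 + 850 + 850 + 800 + 400 + 350 + 200 + 150 = 4550 kg.
Lower bound: ⌈4550/1250⌉ = 4 vans.
A packing using 4 vans:
  van 1: 950 + 200 = 1150
  van 2: 850 + 400 = 1250
  van 3: 850 + 350 = 1200
  van 4: 800 + 150 = 950
This matches the lower bound, so 4 is optimal.

4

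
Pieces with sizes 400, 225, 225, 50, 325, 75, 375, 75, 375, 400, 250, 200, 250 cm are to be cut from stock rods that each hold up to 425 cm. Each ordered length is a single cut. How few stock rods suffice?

9

Total = 400 + 400 + 375 + 375 + 325 + 250 + 250 + 225 + 225 + 200 + 75 + 75 + 50 = 3225 cm.
Lower bound: ⌈3225/425⌉ = 8 stock rods.
Also, 9 pieces each exceed 425/2 cm, and no two of those can share a stock rod, so at least 9 stock rods are needed.
A packing using 9 stock rods:
  stock rod 1: 400 = 400
  stock rod 2: 400 = 400
  stock rod 3: 375 + 50 = 425
  stock rod 4: 375 = 375
  stock rod 5: 325 + 75 = 400
  stock rod 6: 250 + 75 = 325
  stock rod 7: 250 = 250
  stock rod 8: 225 + 200 = 425
  stock rod 9: 225 = 225
This matches the lower bound, so 9 is optimal.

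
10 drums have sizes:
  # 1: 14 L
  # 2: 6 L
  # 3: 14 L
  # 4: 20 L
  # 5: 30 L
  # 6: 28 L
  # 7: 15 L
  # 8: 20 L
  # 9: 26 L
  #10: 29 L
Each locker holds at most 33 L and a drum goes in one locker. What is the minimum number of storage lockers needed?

8

Total = 30 + 29 + 28 + 26 + 20 + 20 + 15 + 14 + 14 + 6 = 202 L.
Lower bound: ⌈202/33⌉ = 7 storage lockers.
A packing using 8 storage lockers:
  locker 1: 30 = 30
  locker 2: 29 = 29
  locker 3: 28 = 28
  locker 4: 26 + 6 = 32
  locker 5: 20 = 20
  locker 6: 20 = 20
  locker 7: 15 + 14 = 29
  locker 8: 14 = 14
No arrangement into 7 storage lockers stays within capacity, so 8 is optimal.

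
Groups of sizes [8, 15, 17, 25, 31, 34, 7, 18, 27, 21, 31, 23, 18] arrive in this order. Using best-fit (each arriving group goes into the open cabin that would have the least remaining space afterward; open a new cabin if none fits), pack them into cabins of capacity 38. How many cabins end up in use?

10

  8 → cabin 1 (new)  [load 8/38]
  15 → cabin 1  [load 23/38]
  17 → cabin 2 (new)  [load 17/38]
  25 → cabin 3 (new)  [load 25/38]
  31 → cabin 4 (new)  [load 31/38]
  34 → cabin 5 (new)  [load 34/38]
  7 → cabin 4  [load 38/38]
  18 → cabin 2  [load 35/38]
  27 → cabin 6 (new)  [load 27/38]
  21 → cabin 7 (new)  [load 21/38]
  31 → cabin 8 (new)  [load 31/38]
  23 → cabin 9 (new)  [load 23/38]
  18 → cabin 10 (new)  [load 18/38]
10 cabins opened.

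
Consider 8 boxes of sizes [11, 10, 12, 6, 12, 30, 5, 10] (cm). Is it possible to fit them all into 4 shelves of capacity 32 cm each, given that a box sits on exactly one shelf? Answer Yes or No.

A valid assignment using 4 shelves:
  shelf 1: 30 = 30
  shelf 2: 12 + 12 + 6 = 30
  shelf 3: 11 + 10 + 10 = 31
  shelf 4: 5 = 5
Every load is within 32 cm, so 4 shelves suffice.

Yes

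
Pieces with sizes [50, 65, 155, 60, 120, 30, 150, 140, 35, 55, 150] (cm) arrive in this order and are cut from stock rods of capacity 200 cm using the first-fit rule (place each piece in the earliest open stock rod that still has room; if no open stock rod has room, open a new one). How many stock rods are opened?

  50 → stock rod 1 (new)  [load 50/200]
  65 → stock rod 1  [load 115/200]
  155 → stock rod 2 (new)  [load 155/200]
  60 → stock rod 1  [load 175/200]
  120 → stock rod 3 (new)  [load 120/200]
  30 → stock rod 2  [load 185/200]
  150 → stock rod 4 (new)  [load 150/200]
  140 → stock rod 5 (new)  [load 140/200]
  35 → stock rod 3  [load 155/200]
  55 → stock rod 5  [load 195/200]
  150 → stock rod 6 (new)  [load 150/200]
6 stock rods opened.

6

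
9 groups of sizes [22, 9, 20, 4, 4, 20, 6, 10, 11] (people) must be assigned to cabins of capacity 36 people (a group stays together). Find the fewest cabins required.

3

Total = 22 + 20 + 20 + 11 + 10 + 9 + 6 + 4 + 4 = 106 people.
Lower bound: ⌈106/36⌉ = 3 cabins.
A packing using 3 cabins:
  cabin 1: 22 + 10 + 4 = 36
  cabin 2: 20 + 11 + 4 = 35
  cabin 3: 20 + 9 + 6 = 35
This matches the lower bound, so 3 is optimal.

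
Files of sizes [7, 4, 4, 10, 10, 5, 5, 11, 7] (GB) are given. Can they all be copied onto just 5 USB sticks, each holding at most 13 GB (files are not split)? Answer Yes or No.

No

Total = 63 GB; ⌈63/13⌉ = 5.
The bound of 5 does not rule out 5, but exhaustive search shows no assignment into 5 USB sticks of capacity 13 GB exists — the minimum is 6.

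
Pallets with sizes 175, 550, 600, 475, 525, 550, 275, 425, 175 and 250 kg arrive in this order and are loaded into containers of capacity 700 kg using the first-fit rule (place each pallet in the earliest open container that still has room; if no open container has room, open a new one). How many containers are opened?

  175 → container 1 (new)  [load 175/700]
  550 → container 2 (new)  [load 550/700]
  600 → container 3 (new)  [load 600/700]
  475 → container 1  [load 650/700]
  525 → container 4 (new)  [load 525/700]
  550 → container 5 (new)  [load 550/700]
  275 → container 6 (new)  [load 275/700]
  425 → container 6  [load 700/700]
  175 → container 4  [load 700/700]
  250 → container 7 (new)  [load 250/700]
7 containers opened.

7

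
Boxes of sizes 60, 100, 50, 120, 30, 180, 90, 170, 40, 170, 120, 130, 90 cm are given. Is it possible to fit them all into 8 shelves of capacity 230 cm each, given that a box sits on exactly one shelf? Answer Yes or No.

Yes

A valid assignment using 7 shelves:
  shelf 1: 180 + 50 = 230
  shelf 2: 170 + 60 = 230
  shelf 3: 170 + 40 = 210
  shelf 4: 130 + 100 = 230
  shelf 5: 120 + 90 = 210
  shelf 6: 120 + 90 = 210
  shelf 7: 30 = 30
That uses only 7 ≤ 8, so 8 shelves are enough.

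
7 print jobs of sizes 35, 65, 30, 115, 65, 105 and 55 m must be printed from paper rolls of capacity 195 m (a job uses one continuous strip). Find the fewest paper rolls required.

Total = 115 + 105 + 65 + 65 + 55 + 35 + 30 = 470 m.
Lower bound: ⌈470/195⌉ = 3 paper rolls.
A packing using 3 paper rolls:
  roll 1: 115 + 65 = 180
  roll 2: 105 + 65 = 170
  roll 3: 55 + 35 + 30 = 120
This matches the lower bound, so 3 is optimal.

3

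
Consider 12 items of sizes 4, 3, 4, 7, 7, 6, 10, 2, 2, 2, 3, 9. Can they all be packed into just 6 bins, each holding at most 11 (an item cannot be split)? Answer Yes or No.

Yes

A valid assignment using 6 bins:
  bin 1: 10 = 10
  bin 2: 9 + 2 = 11
  bin 3: 7 + 4 = 11
  bin 4: 7 + 4 = 11
  bin 5: 6 + 3 + 2 = 11
  bin 6: 3 + 2 = 5
Every load is within 11, so 6 bins suffice.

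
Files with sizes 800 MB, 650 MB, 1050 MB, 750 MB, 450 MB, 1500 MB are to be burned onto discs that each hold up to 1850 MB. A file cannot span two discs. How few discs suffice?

3

Total = 1500 + 1050 + 800 + 750 + 650 + 450 = 5200 MB.
Lower bound: ⌈5200/1850⌉ = 3 discs.
A packing using 3 discs:
  disc 1: 1500 = 1500
  disc 2: 1050 + 800 = 1850
  disc 3: 750 + 650 + 450 = 1850
This matches the lower bound, so 3 is optimal.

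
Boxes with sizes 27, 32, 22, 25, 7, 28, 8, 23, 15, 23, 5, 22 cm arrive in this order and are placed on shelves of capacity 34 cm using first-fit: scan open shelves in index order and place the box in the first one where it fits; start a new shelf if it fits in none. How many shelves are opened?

9

  27 → shelf 1 (new)  [load 27/34]
  32 → shelf 2 (new)  [load 32/34]
  22 → shelf 3 (new)  [load 22/34]
  25 → shelf 4 (new)  [load 25/34]
  7 → shelf 1  [load 34/34]
  28 → shelf 5 (new)  [load 28/34]
  8 → shelf 3  [load 30/34]
  23 → shelf 6 (new)  [load 23/34]
  15 → shelf 7 (new)  [load 15/34]
  23 → shelf 8 (new)  [load 23/34]
  5 → shelf 4  [load 30/34]
  22 → shelf 9 (new)  [load 22/34]
9 shelves opened.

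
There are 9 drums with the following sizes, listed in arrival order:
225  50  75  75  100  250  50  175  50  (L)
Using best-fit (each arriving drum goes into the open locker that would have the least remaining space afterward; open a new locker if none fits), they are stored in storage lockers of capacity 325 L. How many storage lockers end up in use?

  225 → locker 1 (new)  [load 225/325]
  50 → locker 1  [load 275/325]
  75 → locker 2 (new)  [load 75/325]
  75 → locker 2  [load 150/325]
  100 → locker 2  [load 250/325]
  250 → locker 3 (new)  [load 250/325]
  50 → locker 1  [load 325/325]
  175 → locker 4 (new)  [load 175/325]
  50 → locker 2  [load 300/325]
4 storage lockers opened.

4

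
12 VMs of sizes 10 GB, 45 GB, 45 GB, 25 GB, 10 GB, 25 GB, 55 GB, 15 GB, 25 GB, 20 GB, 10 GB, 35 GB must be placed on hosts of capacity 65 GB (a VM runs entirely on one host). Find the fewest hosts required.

5

Total = 55 + 45 + 45 + 35 + 25 + 25 + 25 + 20 + 15 + 10 + 10 + 10 = 320 GB.
Lower bound: ⌈320/65⌉ = 5 hosts.
A packing using 5 hosts:
  host 1: 55 + 10 = 65
  host 2: 45 + 20 = 65
  host 3: 45 + 10 + 10 = 65
  host 4: 35 + 25 = 60
  host 5: 25 + 25 + 15 = 65
This matches the lower bound, so 5 is optimal.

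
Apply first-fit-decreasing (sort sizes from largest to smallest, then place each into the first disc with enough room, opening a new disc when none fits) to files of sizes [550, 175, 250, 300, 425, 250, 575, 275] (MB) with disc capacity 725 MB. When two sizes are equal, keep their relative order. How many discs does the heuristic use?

5

Sorted descending: 575, 550, 425, 300, 275, 250, 250, 175.
  575 → disc 1 (new)  [load 575/725]
  550 → disc 2 (new)  [load 550/725]
  425 → disc 3 (new)  [load 425/725]
  300 → disc 3  [load 725/725]
  275 → disc 4 (new)  [load 275/725]
  250 → disc 4  [load 525/725]
  250 → disc 5 (new)  [load 250/725]
  175 → disc 2  [load 725/725]
5 discs opened.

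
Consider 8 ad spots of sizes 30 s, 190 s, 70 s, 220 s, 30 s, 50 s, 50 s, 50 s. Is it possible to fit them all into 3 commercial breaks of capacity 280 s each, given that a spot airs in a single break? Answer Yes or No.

Yes

A valid assignment using 3 commercial breaks:
  break 1: 220 + 50 = 270
  break 2: 190 + 70 = 260
  break 3: 50 + 50 + 30 + 30 = 160
Every load is within 280 s, so 3 commercial breaks suffice.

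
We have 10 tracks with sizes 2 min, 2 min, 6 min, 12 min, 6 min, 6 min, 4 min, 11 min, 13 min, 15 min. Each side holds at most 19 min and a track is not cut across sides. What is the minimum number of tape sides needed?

Total = 15 + 13 + 12 + 11 + 6 + 6 + 6 + 4 + 2 + 2 = 77 min.
Lower bound: ⌈77/19⌉ = 5 tape sides.
A packing using 5 tape sides:
  side 1: 15 + 4 = 19
  side 2: 13 + 6 = 19
  side 3: 12 + 6 = 18
  side 4: 11 + 6 + 2 = 19
  side 5: 2 = 2
This matches the lower bound, so 5 is optimal.

5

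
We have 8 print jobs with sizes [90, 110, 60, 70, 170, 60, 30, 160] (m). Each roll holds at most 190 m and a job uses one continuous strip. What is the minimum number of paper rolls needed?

Total = 170 + 160 + 110 + 90 + 70 + 60 + 60 + 30 = 750 m.
Lower bound: ⌈750/190⌉ = 4 paper rolls.
A packing using 5 paper rolls:
  roll 1: 170 = 170
  roll 2: 160 + 30 = 190
  roll 3: 110 + 70 = 180
  roll 4: 90 + 60 = 150
  roll 5: 60 = 60
No arrangement into 4 paper rolls stays within capacity, so 5 is optimal.

5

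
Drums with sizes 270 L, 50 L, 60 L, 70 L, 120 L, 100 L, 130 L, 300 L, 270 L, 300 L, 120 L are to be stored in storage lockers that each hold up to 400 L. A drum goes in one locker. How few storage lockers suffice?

Total = 300 + 300 + 270 + 270 + 130 + 120 + 120 + 100 + 70 + 60 + 50 = 1790 L.
Lower bound: ⌈1790/400⌉ = 5 storage lockers.
A packing using 5 storage lockers:
  locker 1: 300 + 100 = 400
  locker 2: 300 + 70 = 370
  locker 3: 270 + 130 = 400
  locker 4: 270 + 120 = 390
  locker 5: 120 + 60 + 50 = 230
This matches the lower bound, so 5 is optimal.

5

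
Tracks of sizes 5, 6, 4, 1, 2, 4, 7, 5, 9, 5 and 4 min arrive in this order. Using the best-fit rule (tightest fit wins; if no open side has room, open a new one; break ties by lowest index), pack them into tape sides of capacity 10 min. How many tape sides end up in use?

6

  5 → side 1 (new)  [load 5/10]
  6 → side 2 (new)  [load 6/10]
  4 → side 2  [load 10/10]
  1 → side 1  [load 6/10]
  2 → side 1  [load 8/10]
  4 → side 3 (new)  [load 4/10]
  7 → side 4 (new)  [load 7/10]
  5 → side 3  [load 9/10]
  9 → side 5 (new)  [load 9/10]
  5 → side 6 (new)  [load 5/10]
  4 → side 6  [load 9/10]
6 tape sides opened.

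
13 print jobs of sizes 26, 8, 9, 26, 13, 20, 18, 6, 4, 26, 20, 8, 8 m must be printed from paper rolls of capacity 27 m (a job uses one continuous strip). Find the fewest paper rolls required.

Total = 26 + 26 + 26 + 20 + 20 + 18 + 13 + 9 + 8 + 8 + 8 + 6 + 4 = 192 m.
Lower bound: ⌈192/27⌉ = 8 paper rolls.
A packing using 8 paper rolls:
  roll 1: 26 = 26
  roll 2: 26 = 26
  roll 3: 26 = 26
  roll 4: 20 + 6 = 26
  roll 5: 20 + 4 = 24
  roll 6: 18 + 9 = 27
  roll 7: 13 + 8 = 21
  roll 8: 8 + 8 = 16
This matches the lower bound, so 8 is optimal.

8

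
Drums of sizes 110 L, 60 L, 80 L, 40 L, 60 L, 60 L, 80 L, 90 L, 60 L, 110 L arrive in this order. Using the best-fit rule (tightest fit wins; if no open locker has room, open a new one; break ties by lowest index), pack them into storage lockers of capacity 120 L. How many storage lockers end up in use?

  110 → locker 1 (new)  [load 110/120]
  60 → locker 2 (new)  [load 60/120]
  80 → locker 3 (new)  [load 80/120]
  40 → locker 3  [load 120/120]
  60 → locker 2  [load 120/120]
  60 → locker 4 (new)  [load 60/120]
  80 → locker 5 (new)  [load 80/120]
  90 → locker 6 (new)  [load 90/120]
  60 → locker 4  [load 120/120]
  110 → locker 7 (new)  [load 110/120]
7 storage lockers opened.

7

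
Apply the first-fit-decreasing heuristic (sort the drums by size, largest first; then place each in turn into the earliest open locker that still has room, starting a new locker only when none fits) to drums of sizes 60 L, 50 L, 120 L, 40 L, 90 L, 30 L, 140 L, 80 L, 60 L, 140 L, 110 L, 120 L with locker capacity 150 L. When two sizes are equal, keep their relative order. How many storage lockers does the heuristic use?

8

Sorted descending: 140, 140, 120, 120, 110, 90, 80, 60, 60, 50, 40, 30.
  140 → locker 1 (new)  [load 140/150]
  140 → locker 2 (new)  [load 140/150]
  120 → locker 3 (new)  [load 120/150]
  120 → locker 4 (new)  [load 120/150]
  110 → locker 5 (new)  [load 110/150]
  90 → locker 6 (new)  [load 90/150]
  80 → locker 7 (new)  [load 80/150]
  60 → locker 6  [load 150/150]
  60 → locker 7  [load 140/150]
  50 → locker 8 (new)  [load 50/150]
  40 → locker 5  [load 150/150]
  30 → locker 3  [load 150/150]
8 storage lockers opened.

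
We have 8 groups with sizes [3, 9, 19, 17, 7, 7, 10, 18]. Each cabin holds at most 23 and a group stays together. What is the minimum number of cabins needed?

Total = 19 + 18 + 17 + 10 + 9 + 7 + 7 + 3 = 90.
Lower bound: ⌈90/23⌉ = 4 cabins.
A packing using 5 cabins:
  cabin 1: 19 + 3 = 22
  cabin 2: 18 = 18
  cabin 3: 17 = 17
  cabin 4: 10 + 9 = 19
  cabin 5: 7 + 7 = 14
No arrangement into 4 cabins stays within capacity, so 5 is optimal.

5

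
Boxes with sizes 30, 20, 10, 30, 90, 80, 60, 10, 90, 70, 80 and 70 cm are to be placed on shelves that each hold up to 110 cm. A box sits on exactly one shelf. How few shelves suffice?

Total = 90 + 90 + 80 + 80 + 70 + 70 + 60 + 30 + 30 + 20 + 10 + 10 = 640 cm.
Lower bound: ⌈640/110⌉ = 6 shelves.
Also, 7 boxes each exceed 55 cm, and no two of those can share a shelf, so at least 7 shelves are needed.
A packing using 7 shelves:
  shelf 1: 90 + 20 = 110
  shelf 2: 90 + 10 + 10 = 110
  shelf 3: 80 + 30 = 110
  shelf 4: 80 + 30 = 110
  shelf 5: 70 = 70
  shelf 6: 70 = 70
  shelf 7: 60 = 60
This matches the lower bound, so 7 is optimal.

7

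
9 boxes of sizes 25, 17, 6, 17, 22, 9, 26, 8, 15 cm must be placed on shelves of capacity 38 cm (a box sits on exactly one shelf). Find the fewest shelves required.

Total = 26 + 25 + 22 + 17 + 17 + 15 + 9 + 8 + 6 = 145 cm.
Lower bound: ⌈145/38⌉ = 4 shelves.
A packing using 5 shelves:
  shelf 1: 26 + 9 = 35
  shelf 2: 25 + 8 = 33
  shelf 3: 22 + 15 = 37
  shelf 4: 17 + 17 = 34
  shelf 5: 6 = 6
No arrangement into 4 shelves stays within capacity, so 5 is optimal.

5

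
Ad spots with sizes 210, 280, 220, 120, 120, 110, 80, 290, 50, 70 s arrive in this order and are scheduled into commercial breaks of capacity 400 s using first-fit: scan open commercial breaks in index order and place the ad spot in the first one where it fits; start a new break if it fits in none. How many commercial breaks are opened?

4

  210 → break 1 (new)  [load 210/400]
  280 → break 2 (new)  [load 280/400]
  220 → break 3 (new)  [load 220/400]
  120 → break 1  [load 330/400]
  120 → break 2  [load 400/400]
  110 → break 3  [load 330/400]
  80 → break 4 (new)  [load 80/400]
  290 → break 4  [load 370/400]
  50 → break 1  [load 380/400]
  70 → break 3  [load 400/400]
4 commercial breaks opened.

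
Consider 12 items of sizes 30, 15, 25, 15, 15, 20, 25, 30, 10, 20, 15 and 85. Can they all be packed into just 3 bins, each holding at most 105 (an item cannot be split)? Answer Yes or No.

A valid assignment using 3 bins:
  bin 1: 85 + 20 = 105
  bin 2: 30 + 30 + 25 + 20 = 105
  bin 3: 25 + 15 + 15 + 15 + 15 + 10 = 95
Every load is within 105, so 3 bins suffice.

Yes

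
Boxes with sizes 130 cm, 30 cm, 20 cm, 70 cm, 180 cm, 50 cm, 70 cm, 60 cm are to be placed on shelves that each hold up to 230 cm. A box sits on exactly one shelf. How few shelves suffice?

3

Total = 180 + 130 + 70 + 70 + 60 + 50 + 30 + 20 = 610 cm.
Lower bound: ⌈610/230⌉ = 3 shelves.
A packing using 3 shelves:
  shelf 1: 180 + 50 = 230
  shelf 2: 130 + 70 + 30 = 230
  shelf 3: 70 + 60 + 20 = 150
This matches the lower bound, so 3 is optimal.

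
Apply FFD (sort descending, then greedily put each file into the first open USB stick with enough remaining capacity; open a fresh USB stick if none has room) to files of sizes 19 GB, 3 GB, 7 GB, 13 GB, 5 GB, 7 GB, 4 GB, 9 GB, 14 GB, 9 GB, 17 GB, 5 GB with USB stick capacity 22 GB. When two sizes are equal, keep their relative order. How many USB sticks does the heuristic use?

6

Sorted descending: 19, 17, 14, 13, 9, 9, 7, 7, 5, 5, 4, 3.
  19 → USB stick 1 (new)  [load 19/22]
  17 → USB stick 2 (new)  [load 17/22]
  14 → USB stick 3 (new)  [load 14/22]
  13 → USB stick 4 (new)  [load 13/22]
  9 → USB stick 4  [load 22/22]
  9 → USB stick 5 (new)  [load 9/22]
  7 → USB stick 3  [load 21/22]
  7 → USB stick 5  [load 16/22]
  5 → USB stick 2  [load 22/22]
  5 → USB stick 5  [load 21/22]
  4 → USB stick 6 (new)  [load 4/22]
  3 → USB stick 1  [load 22/22]
6 USB sticks opened.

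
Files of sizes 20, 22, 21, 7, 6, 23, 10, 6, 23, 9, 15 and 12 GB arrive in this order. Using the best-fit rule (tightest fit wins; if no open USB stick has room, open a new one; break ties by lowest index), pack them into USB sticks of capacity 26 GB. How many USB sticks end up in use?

8

  20 → USB stick 1 (new)  [load 20/26]
  22 → USB stick 2 (new)  [load 22/26]
  21 → USB stick 3 (new)  [load 21/26]
  7 → USB stick 4 (new)  [load 7/26]
  6 → USB stick 1  [load 26/26]
  23 → USB stick 5 (new)  [load 23/26]
  10 → USB stick 4  [load 17/26]
  6 → USB stick 4  [load 23/26]
  23 → USB stick 6 (new)  [load 23/26]
  9 → USB stick 7 (new)  [load 9/26]
  15 → USB stick 7  [load 24/26]
  12 → USB stick 8 (new)  [load 12/26]
8 USB sticks opened.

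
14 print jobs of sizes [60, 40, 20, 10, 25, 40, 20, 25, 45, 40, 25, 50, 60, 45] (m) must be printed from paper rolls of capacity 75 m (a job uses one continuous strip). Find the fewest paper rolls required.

Total = 60 + 60 + 50 + 45 + 45 + 40 + 40 + 40 + 25 + 25 + 25 + 20 + 20 + 10 = 505 m.
Lower bound: ⌈505/75⌉ = 7 paper rolls.
Also, 8 print jobs each exceed 75/2 m, and no two of those can share a roll, so at least 8 paper rolls are needed.
A packing using 8 paper rolls:
  roll 1: 60 + 10 = 70
  roll 2: 60 = 60
  roll 3: 50 + 25 = 75
  roll 4: 45 + 25 = 70
  roll 5: 45 + 25 = 70
  roll 6: 40 + 20 = 60
  roll 7: 40 + 20 = 60
  roll 8: 40 = 40
This matches the lower bound, so 8 is optimal.

8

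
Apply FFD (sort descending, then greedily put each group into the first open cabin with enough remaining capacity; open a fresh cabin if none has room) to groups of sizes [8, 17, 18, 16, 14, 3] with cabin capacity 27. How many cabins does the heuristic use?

4

Sorted descending: 18, 17, 16, 14, 8, 3.
  18 → cabin 1 (new)  [load 18/27]
  17 → cabin 2 (new)  [load 17/27]
  16 → cabin 3 (new)  [load 16/27]
  14 → cabin 4 (new)  [load 14/27]
  8 → cabin 1  [load 26/27]
  3 → cabin 2  [load 20/27]
4 cabins opened.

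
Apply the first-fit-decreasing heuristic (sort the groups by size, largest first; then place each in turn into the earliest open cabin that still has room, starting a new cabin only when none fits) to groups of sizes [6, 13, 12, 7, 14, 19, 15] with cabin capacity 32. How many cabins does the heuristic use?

3

Sorted descending: 19, 15, 14, 13, 12, 7, 6.
  19 → cabin 1 (new)  [load 19/32]
  15 → cabin 2 (new)  [load 15/32]
  14 → cabin 2  [load 29/32]
  13 → cabin 1  [load 32/32]
  12 → cabin 3 (new)  [load 12/32]
  7 → cabin 3  [load 19/32]
  6 → cabin 3  [load 25/32]
3 cabins opened.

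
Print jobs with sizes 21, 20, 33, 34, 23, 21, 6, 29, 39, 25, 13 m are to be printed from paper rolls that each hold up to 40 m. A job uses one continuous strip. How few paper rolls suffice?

Total = 39 + 34 + 33 + 29 + 25 + 23 + 21 + 21 + 20 + 13 + 6 = 264 m.
Lower bound: ⌈264/40⌉ = 7 paper rolls.
Also, 8 print jobs each exceed 20 m, and no two of those can share a roll, so at least 8 paper rolls are needed.
A packing using 9 paper rolls:
  roll 1: 39 = 39
  roll 2: 34 + 6 = 40
  roll 3: 33 = 33
  roll 4: 29 = 29
  roll 5: 25 + 13 = 38
  roll 6: 23 = 23
  roll 7: 21 = 21
  roll 8: 21 = 21
  roll 9: 20 = 20
No arrangement into 8 paper rolls stays within capacity, so 9 is optimal.

9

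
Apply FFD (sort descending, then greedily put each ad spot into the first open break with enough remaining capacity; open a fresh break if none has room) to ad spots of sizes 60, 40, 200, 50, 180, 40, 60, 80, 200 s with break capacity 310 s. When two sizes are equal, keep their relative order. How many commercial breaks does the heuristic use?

4

Sorted descending: 200, 200, 180, 80, 60, 60, 50, 40, 40.
  200 → break 1 (new)  [load 200/310]
  200 → break 2 (new)  [load 200/310]
  180 → break 3 (new)  [load 180/310]
  80 → break 1  [load 280/310]
  60 → break 2  [load 260/310]
  60 → break 3  [load 240/310]
  50 → break 2  [load 310/310]
  40 → break 3  [load 280/310]
  40 → break 4 (new)  [load 40/310]
4 commercial breaks opened.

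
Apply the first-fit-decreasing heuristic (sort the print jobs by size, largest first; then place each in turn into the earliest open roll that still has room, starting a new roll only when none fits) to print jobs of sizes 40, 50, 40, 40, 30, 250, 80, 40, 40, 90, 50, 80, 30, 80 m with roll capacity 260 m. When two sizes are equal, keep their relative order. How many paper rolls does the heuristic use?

Sorted descending: 250, 90, 80, 80, 80, 50, 50, 40, 40, 40, 40, 40, 30, 30.
  250 → roll 1 (new)  [load 250/260]
  90 → roll 2 (new)  [load 90/260]
  80 → roll 2  [load 170/260]
  80 → roll 2  [load 250/260]
  80 → roll 3 (new)  [load 80/260]
  50 → roll 3  [load 130/260]
  50 → roll 3  [load 180/260]
  40 → roll 3  [load 220/260]
  40 → roll 3  [load 260/260]
  40 → roll 4 (new)  [load 40/260]
  40 → roll 4  [load 80/260]
  40 → roll 4  [load 120/260]
  30 → roll 4  [load 150/260]
  30 → roll 4  [load 180/260]
4 paper rolls opened.

4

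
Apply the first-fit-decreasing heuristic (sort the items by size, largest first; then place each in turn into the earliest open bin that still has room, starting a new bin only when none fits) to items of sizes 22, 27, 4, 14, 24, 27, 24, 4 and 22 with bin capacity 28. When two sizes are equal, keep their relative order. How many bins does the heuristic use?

Sorted descending: 27, 27, 24, 24, 22, 22, 14, 4, 4.
  27 → bin 1 (new)  [load 27/28]
  27 → bin 2 (new)  [load 27/28]
  24 → bin 3 (new)  [load 24/28]
  24 → bin 4 (new)  [load 24/28]
  22 → bin 5 (new)  [load 22/28]
  22 → bin 6 (new)  [load 22/28]
  14 → bin 7 (new)  [load 14/28]
  4 → bin 3  [load 28/28]
  4 → bin 4  [load 28/28]
7 bins opened.

7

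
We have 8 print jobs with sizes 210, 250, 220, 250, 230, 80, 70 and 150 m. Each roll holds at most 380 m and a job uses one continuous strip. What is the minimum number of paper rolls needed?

Total = 250 + 250 + 230 + 220 + 210 + 150 + 80 + 70 = 1460 m.
Lower bound: ⌈1460/380⌉ = 4 paper rolls.
Also, 5 print jobs each exceed 190 m, and no two of those can share a roll, so at least 5 paper rolls are needed.
A packing using 5 paper rolls:
  roll 1: 250 + 80 = 330
  roll 2: 250 + 70 = 320
  roll 3: 230 + 150 = 380
  roll 4: 220 = 220
  roll 5: 210 = 210
This matches the lower bound, so 5 is optimal.

5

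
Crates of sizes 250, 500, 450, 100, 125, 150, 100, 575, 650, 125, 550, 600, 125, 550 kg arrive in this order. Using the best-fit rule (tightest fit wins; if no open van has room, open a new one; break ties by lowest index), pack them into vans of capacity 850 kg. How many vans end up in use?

  250 → van 1 (new)  [load 250/850]
  500 → van 1  [load 750/850]
  450 → van 2 (new)  [load 450/850]
  100 → van 1  [load 850/850]
  125 → van 2  [load 575/850]
  150 → van 2  [load 725/850]
  100 → van 2  [load 825/850]
  575 → van 3 (new)  [load 575/850]
  650 → van 4 (new)  [load 650/850]
  125 → van 4  [load 775/850]
  550 → van 5 (new)  [load 550/850]
  600 → van 6 (new)  [load 600/850]
  125 → van 6  [load 725/850]
  550 → van 7 (new)  [load 550/850]
7 vans opened.

7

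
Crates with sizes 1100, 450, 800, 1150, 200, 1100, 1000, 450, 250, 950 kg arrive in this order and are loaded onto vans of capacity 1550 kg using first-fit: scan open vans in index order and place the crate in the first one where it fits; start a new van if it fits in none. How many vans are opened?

6

  1100 → van 1 (new)  [load 1100/1550]
  450 → van 1  [load 1550/1550]
  800 → van 2 (new)  [load 800/1550]
  1150 → van 3 (new)  [load 1150/1550]
  200 → van 2  [load 1000/1550]
  1100 → van 4 (new)  [load 1100/1550]
  1000 → van 5 (new)  [load 1000/1550]
  450 → van 2  [load 1450/1550]
  250 → van 3  [load 1400/1550]
  950 → van 6 (new)  [load 950/1550]
6 vans opened.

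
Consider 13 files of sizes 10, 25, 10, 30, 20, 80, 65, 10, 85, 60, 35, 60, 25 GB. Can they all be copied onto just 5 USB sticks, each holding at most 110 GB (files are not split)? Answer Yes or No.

Yes

A valid assignment using 5 USB sticks:
  USB stick 1: 85 + 25 = 110
  USB stick 2: 80 + 30 = 110
  USB stick 3: 65 + 35 + 10 = 110
  USB stick 4: 60 + 25 + 20 = 105
  USB stick 5: 60 + 10 + 10 = 80
Every load is within 110 GB, so 5 USB sticks suffice.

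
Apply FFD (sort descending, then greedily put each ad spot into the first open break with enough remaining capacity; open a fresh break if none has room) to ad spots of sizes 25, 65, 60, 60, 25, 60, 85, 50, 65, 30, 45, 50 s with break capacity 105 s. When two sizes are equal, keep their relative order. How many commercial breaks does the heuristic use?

7

Sorted descending: 85, 65, 65, 60, 60, 60, 50, 50, 45, 30, 25, 25.
  85 → break 1 (new)  [load 85/105]
  65 → break 2 (new)  [load 65/105]
  65 → break 3 (new)  [load 65/105]
  60 → break 4 (new)  [load 60/105]
  60 → break 5 (new)  [load 60/105]
  60 → break 6 (new)  [load 60/105]
  50 → break 7 (new)  [load 50/105]
  50 → break 7  [load 100/105]
  45 → break 4  [load 105/105]
  30 → break 2  [load 95/105]
  25 → break 3  [load 90/105]
  25 → break 5  [load 85/105]
7 commercial breaks opened.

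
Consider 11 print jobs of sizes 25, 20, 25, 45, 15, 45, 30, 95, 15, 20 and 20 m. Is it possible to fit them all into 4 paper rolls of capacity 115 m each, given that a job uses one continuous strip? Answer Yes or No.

Yes

A valid assignment using 4 paper rolls:
  roll 1: 95 + 20 = 115
  roll 2: 45 + 45 + 25 = 115
  roll 3: 30 + 25 + 20 + 20 + 15 = 110
  roll 4: 15 = 15
Every load is within 115 m, so 4 paper rolls suffice.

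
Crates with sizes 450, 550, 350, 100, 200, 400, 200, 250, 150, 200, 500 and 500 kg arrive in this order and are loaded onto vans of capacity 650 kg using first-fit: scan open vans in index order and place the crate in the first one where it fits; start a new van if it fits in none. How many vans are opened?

  450 → van 1 (new)  [load 450/650]
  550 → van 2 (new)  [load 550/650]
  350 → van 3 (new)  [load 350/650]
  100 → van 1  [load 550/650]
  200 → van 3  [load 550/650]
  400 → van 4 (new)  [load 400/650]
  200 → van 4  [load 600/650]
  250 → van 5 (new)  [load 250/650]
  150 → van 5  [load 400/650]
  200 → van 5  [load 600/650]
  500 → van 6 (new)  [load 500/650]
  500 → van 7 (new)  [load 500/650]
7 vans opened.

7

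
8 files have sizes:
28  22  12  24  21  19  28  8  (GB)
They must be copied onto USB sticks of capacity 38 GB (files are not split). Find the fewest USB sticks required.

6

Total = 28 + 28 + 24 + 22 + 21 + 19 + 12 + 8 = 162 GB.
Lower bound: ⌈162/38⌉ = 5 USB sticks.
A packing using 6 USB sticks:
  USB stick 1: 28 + 8 = 36
  USB stick 2: 28 = 28
  USB stick 3: 24 + 12 = 36
  USB stick 4: 22 = 22
  USB stick 5: 21 = 21
  USB stick 6: 19 = 19
No arrangement into 5 USB sticks stays within capacity, so 6 is optimal.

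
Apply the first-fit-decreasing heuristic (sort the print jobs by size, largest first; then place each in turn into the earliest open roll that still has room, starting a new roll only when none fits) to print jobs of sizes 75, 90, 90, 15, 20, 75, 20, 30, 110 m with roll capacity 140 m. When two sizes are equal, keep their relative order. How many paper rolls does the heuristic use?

Sorted descending: 110, 90, 90, 75, 75, 30, 20, 20, 15.
  110 → roll 1 (new)  [load 110/140]
  90 → roll 2 (new)  [load 90/140]
  90 → roll 3 (new)  [load 90/140]
  75 → roll 4 (new)  [load 75/140]
  75 → roll 5 (new)  [load 75/140]
  30 → roll 1  [load 140/140]
  20 → roll 2  [load 110/140]
  20 → roll 2  [load 130/140]
  15 → roll 3  [load 105/140]
5 paper rolls opened.

5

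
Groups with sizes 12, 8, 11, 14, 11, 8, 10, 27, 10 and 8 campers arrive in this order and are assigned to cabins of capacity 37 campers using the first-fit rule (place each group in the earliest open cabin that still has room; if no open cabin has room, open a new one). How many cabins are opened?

  12 → cabin 1 (new)  [load 12/37]
  8 → cabin 1  [load 20/37]
  11 → cabin 1  [load 31/37]
  14 → cabin 2 (new)  [load 14/37]
  11 → cabin 2  [load 25/37]
  8 → cabin 2  [load 33/37]
  10 → cabin 3 (new)  [load 10/37]
  27 → cabin 3  [load 37/37]
  10 → cabin 4 (new)  [load 10/37]
  8 → cabin 4  [load 18/37]
4 cabins opened.

4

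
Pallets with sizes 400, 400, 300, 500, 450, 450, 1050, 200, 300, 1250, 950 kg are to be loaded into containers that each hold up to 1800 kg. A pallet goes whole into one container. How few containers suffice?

Total = 1250 + 1050 + 950 + 500 + 450 + 450 + 400 + 400 + 300 + 300 + 200 = 6250 kg.
Lower bound: ⌈6250/1800⌉ = 4 containers.
A packing using 4 containers:
  container 1: 1250 + 500 = 1750
  container 2: 1050 + 450 + 300 = 1800
  container 3: 950 + 450 + 400 = 1800
  container 4: 400 + 300 + 200 = 900
This matches the lower bound, so 4 is optimal.

4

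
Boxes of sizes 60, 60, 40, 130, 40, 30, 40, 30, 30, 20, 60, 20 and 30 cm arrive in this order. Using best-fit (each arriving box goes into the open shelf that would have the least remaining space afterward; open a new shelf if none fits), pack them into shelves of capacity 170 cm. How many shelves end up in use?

4

  60 → shelf 1 (new)  [load 60/170]
  60 → shelf 1  [load 120/170]
  40 → shelf 1  [load 160/170]
  130 → shelf 2 (new)  [load 130/170]
  40 → shelf 2  [load 170/170]
  30 → shelf 3 (new)  [load 30/170]
  40 → shelf 3  [load 70/170]
  30 → shelf 3  [load 100/170]
  30 → shelf 3  [load 130/170]
  20 → shelf 3  [load 150/170]
  60 → shelf 4 (new)  [load 60/170]
  20 → shelf 3  [load 170/170]
  30 → shelf 4  [load 90/170]
4 shelves opened.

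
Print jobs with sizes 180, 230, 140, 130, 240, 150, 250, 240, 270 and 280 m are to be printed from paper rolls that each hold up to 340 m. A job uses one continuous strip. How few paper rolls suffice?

8

Total = 280 + 270 + 250 + 240 + 240 + 230 + 180 + 150 + 140 + 130 = 2110 m.
Lower bound: ⌈2110/340⌉ = 7 paper rolls.
A packing using 8 paper rolls:
  roll 1: 280 = 280
  roll 2: 270 = 270
  roll 3: 250 = 250
  roll 4: 240 = 240
  roll 5: 240 = 240
  roll 6: 230 = 230
  roll 7: 180 + 150 = 330
  roll 8: 140 + 130 = 270
No arrangement into 7 paper rolls stays within capacity, so 8 is optimal.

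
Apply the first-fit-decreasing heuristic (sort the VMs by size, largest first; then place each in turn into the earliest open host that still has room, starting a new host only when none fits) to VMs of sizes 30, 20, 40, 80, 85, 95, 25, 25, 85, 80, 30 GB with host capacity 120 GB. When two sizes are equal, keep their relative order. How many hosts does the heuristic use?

Sorted descending: 95, 85, 85, 80, 80, 40, 30, 30, 25, 25, 20.
  95 → host 1 (new)  [load 95/120]
  85 → host 2 (new)  [load 85/120]
  85 → host 3 (new)  [load 85/120]
  80 → host 4 (new)  [load 80/120]
  80 → host 5 (new)  [load 80/120]
  40 → host 4  [load 120/120]
  30 → host 2  [load 115/120]
  30 → host 3  [load 115/120]
  25 → host 1  [load 120/120]
  25 → host 5  [load 105/120]
  20 → host 6 (new)  [load 20/120]
6 hosts opened.

6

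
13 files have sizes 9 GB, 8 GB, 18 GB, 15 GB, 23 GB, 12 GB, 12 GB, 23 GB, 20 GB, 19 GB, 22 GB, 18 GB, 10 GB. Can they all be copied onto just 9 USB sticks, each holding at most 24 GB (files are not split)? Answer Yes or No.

Total = 209 GB; ⌈209/24⌉ = 9.
The bound of 9 does not rule out 9, but exhaustive search shows no assignment into 9 USB sticks of capacity 24 GB exists — the minimum is 10.

No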